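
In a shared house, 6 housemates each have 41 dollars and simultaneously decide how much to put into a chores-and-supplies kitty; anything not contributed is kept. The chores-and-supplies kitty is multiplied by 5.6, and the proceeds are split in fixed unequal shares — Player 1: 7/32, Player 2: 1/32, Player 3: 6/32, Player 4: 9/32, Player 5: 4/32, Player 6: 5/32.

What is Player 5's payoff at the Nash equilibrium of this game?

A player with share s gets back 5.6·s per unit contributed, so full contribution is dominant for anyone with s > 1/5.6 = 0.1786 and zero contribution is dominant for anyone below.
Player 1, Player 3 and Player 4 clear that bar, contributing 41 each; the remaining 3 contribute 0. Total contributed: 123.
Player 5 keeps 41 and receives 5.6 × 123 × 4/32 = 86.10 from the chores-and-supplies kitty, for a payoff of 127.10.

127.10 dollars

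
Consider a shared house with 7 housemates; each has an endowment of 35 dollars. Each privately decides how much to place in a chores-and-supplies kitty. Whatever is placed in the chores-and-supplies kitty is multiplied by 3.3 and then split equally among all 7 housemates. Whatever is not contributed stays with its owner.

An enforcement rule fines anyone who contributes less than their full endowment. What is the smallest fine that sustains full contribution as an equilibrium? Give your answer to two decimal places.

18.50 dollars

Given the others contribute fully, the best deviation is to contribute 0 (any partial contribution still incurs the fine and gives up units whose private return 0.4714 is below 1).
Deviating from 35 to 0 saves 35 dollars but forfeits the deviator's share of the drop in the chores-and-supplies kitty: 3.3/7 × 35 = 16.50.
So the deviation gain is 35 − 16.50 = 18.50, and the fine must be at least 18.50 dollars to wipe it out.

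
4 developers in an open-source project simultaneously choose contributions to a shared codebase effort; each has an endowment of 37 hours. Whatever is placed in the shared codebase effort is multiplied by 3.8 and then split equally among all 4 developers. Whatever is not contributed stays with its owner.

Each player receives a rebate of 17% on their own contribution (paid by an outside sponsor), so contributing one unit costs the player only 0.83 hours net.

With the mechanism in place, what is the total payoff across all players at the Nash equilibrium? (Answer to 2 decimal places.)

The effective private return per unit is now (3.8/4) / 0.83 = 1.1446 > 1, so every player's dominant strategy flips to full contribution.
So the Nash equilibrium is full contribution by all 4; the group earns 4 × (37 × 0.17 + 3.8 × 37) = 587.56.

587.56 hours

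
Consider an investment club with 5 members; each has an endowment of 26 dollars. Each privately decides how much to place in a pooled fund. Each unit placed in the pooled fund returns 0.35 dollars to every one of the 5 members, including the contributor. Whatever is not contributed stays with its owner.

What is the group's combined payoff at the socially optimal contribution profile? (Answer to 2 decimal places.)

Each contributed unit returns 1.750 to the group as a whole (0.35 to each of 5 players), which exceeds 1, so the social optimum is full contribution: group total = 1.750 × 130 = 227.50.

227.50 dollars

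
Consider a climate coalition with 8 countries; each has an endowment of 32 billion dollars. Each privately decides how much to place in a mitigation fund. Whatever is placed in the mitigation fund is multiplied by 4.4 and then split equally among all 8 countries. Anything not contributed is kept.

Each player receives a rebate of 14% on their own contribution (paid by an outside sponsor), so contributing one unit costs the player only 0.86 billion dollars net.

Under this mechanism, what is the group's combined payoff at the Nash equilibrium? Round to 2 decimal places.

256.00 billion dollars

Even with the mechanism, each unit contributed returns only (4.4/8) / 0.86 = 0.6395 per unit of net cost, so contributing nothing is still dominant.
At the Nash equilibrium no one contributes; group total payoff = 8 × 32 = 256.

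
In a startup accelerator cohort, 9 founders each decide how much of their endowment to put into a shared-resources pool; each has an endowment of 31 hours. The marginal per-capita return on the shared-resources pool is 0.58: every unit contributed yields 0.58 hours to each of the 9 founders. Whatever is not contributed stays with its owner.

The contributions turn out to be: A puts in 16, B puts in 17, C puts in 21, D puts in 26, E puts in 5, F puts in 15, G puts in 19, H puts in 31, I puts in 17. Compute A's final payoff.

111.86 hours

Total contributed: 16 + 17 + 21 + 26 + 5 + 15 + 19 + 31 + 17 = 167.
Each receives 0.58 × 167 = 96.86 from the shared-resources pool.
A keeps 31 − 16 = 15, so A's payoff is 15 + 96.86 = 111.86.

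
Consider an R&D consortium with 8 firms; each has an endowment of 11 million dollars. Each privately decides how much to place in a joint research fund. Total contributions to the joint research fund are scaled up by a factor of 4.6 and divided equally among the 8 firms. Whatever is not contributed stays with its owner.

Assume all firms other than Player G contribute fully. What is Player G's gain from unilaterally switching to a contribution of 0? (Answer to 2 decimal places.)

Switching from a contribution of 11 to 0 lets Player G keep an extra 11 million dollars, but lowers the joint research fund by 11, which costs Player G their own share of that drop: 4.6/8 × 11 = 6.32.
Net gain = 11 − 6.32 = 4.68. The private return per contributed unit (0.5750) is below 1, so free-riding is indeed the best response regardless of what the others do.

4.68 million dollars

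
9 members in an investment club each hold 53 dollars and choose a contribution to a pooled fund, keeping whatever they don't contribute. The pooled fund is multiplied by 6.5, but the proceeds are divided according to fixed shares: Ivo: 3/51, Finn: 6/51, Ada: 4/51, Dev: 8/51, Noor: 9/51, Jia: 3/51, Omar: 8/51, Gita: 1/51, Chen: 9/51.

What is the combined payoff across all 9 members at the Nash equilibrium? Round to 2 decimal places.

1643.00 dollars

Player j's private return per contributed unit is 6.5 × (j's share). Contributing is weakly dominant for j when that share is at least 1/6.5 = 0.1538, and contributing 0 is dominant otherwise.
Dev, Noor, Omar and Chen are above the threshold, contributing 53 each; the remaining 5 contribute 0. Total contributed: 212.
The pooled fund pays out 6.5 × 212 = 1378.00 in total (split across the unequal shares, but the aggregate is all that matters for the group sum).
The 5 free-riders keep 53 each, adding 265. Group total = 265 + 1378.00 = 1643.00.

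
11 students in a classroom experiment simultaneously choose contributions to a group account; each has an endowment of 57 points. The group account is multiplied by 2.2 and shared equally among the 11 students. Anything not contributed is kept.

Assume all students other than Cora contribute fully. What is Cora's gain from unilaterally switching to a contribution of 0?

Switching from a contribution of 57 to 0 lets Cora keep an extra 57 points, but lowers the group account by 57, which costs Cora their own share of that drop: 2.2/11 × 57 = 11.40.
Net gain = 57 − 11.40 = 45.60. The private return per contributed unit (0.2000) is below 1, so free-riding is indeed the best response regardless of what the others do.

45.60 points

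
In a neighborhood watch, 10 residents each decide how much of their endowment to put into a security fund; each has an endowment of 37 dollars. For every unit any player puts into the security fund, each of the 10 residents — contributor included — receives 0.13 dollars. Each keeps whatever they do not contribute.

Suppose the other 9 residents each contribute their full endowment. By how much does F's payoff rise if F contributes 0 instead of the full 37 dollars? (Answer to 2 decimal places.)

Switching from a contribution of 37 to 0 lets F keep an extra 37 dollars, but lowers the security fund by 37, which costs F their own share of that drop: 0.13 × 37 = 4.81.
Net gain = 37 − 4.81 = 32.19. The private return per contributed unit (0.13) is below 1, so free-riding is indeed the best response regardless of what the others do.

32.19 dollars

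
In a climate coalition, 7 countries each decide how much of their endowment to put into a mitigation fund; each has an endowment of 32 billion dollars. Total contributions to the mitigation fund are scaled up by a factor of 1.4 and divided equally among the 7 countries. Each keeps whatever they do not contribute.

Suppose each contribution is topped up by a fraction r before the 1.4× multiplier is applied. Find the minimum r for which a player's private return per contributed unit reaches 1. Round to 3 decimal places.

4.000

With matching at rate r, one contributed unit becomes (1 + r) in the mitigation fund and returns 1.4 × (1 + r) / 7 to the contributor.
Setting this equal to 1: 1 + r = 7/1.4 = 5.0000.
So the minimum matching rate is r = 5.0000 − 1 = 4.000.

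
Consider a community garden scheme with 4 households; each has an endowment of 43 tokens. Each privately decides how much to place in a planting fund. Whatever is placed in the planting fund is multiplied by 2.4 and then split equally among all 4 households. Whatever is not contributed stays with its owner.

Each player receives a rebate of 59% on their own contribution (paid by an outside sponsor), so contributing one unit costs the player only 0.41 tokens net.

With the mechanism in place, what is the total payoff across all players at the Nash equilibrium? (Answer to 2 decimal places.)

The effective private return per unit is now (2.4/4) / 0.41 = 1.4634 > 1, so every player's dominant strategy flips to full contribution.
At the Nash equilibrium everyone contributes 43. Group total payoff = 4 × (43 × 0.59 + 2.4 × 43) = 514.28.

514.28 tokens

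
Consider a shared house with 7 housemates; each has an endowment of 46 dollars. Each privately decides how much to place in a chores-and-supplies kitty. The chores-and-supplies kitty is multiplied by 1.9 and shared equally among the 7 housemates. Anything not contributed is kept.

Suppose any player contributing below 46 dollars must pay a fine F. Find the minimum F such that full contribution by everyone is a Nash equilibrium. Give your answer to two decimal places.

Given the others contribute fully, the best deviation is to contribute 0 (any partial contribution still incurs the fine and gives up units whose private return 0.2714 is below 1).
Deviating from 46 to 0 saves 46 dollars but forfeits the deviator's share of the drop in the chores-and-supplies kitty: 1.9/7 × 46 = 12.49.
So the deviation gain is 46 − 12.49 = 33.51, and the fine must be at least 33.51 dollars to wipe it out.

33.51 dollars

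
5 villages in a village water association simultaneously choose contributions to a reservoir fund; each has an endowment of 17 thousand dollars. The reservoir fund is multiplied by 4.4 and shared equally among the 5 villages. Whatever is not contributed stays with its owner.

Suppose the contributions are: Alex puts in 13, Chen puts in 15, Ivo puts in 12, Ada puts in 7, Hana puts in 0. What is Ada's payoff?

51.36 thousand dollars

Total contributed: 13 + 15 + 12 + 7 + 0 = 47.
Each receives 4.4 × 47 / 5 = 41.36 from the reservoir fund.
Ada keeps 17 − 7 = 10, so Ada's payoff is 10 + 41.36 = 51.36.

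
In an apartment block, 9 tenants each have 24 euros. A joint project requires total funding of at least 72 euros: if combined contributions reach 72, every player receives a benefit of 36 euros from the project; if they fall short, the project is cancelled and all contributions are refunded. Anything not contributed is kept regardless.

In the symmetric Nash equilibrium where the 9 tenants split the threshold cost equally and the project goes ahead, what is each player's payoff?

Equal share of the threshold: 72/9 = 8.
At this profile no one gains by cutting their contribution: any cut drops the total below 72, the project is cancelled, contributions are refunded, and the deviator ends with 24, which is less than 24 − 8 + 36 = 52. Contributing more than 8 just wastes the excess. So contributing exactly 8 is a best response.
Each player's payoff: 24 − 8 + 36 = 52.

52 euros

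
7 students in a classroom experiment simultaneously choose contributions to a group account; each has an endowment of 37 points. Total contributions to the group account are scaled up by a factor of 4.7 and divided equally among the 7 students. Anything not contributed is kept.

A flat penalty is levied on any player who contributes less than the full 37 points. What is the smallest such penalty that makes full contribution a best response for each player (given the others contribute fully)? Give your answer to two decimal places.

12.16 points

Given the others contribute fully, the best deviation is to contribute 0 (any partial contribution still incurs the fine and gives up units whose private return 0.6714 is below 1).
Deviating from 37 to 0 saves 37 points but forfeits the deviator's share of the drop in the group account: 4.7/7 × 37 = 24.84.
So the deviation gain is 37 − 24.84 = 12.16, and the fine must be at least 12.16 points to wipe it out.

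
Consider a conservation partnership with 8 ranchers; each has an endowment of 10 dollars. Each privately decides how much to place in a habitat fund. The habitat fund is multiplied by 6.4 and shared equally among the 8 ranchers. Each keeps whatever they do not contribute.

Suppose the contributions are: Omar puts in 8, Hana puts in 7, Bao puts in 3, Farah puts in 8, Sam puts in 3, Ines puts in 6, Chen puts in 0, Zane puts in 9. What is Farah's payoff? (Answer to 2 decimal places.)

37.20 dollars

Total contributed: 8 + 7 + 3 + 8 + 3 + 6 + 0 + 9 = 44.
Each receives 6.4 × 44 / 8 = 35.20 from the habitat fund.
Farah keeps 10 − 8 = 2, so Farah's payoff is 2 + 35.20 = 37.20.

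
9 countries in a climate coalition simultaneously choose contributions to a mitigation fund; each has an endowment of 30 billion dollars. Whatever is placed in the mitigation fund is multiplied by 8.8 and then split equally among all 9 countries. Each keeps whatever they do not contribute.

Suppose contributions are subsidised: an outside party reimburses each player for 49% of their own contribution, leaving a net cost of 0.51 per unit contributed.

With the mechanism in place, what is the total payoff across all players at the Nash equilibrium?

With the mechanism, a contributed unit returns (8.8/9) / 0.51 = 1.9172 per unit of net cost to the contributor — now above 1 — so contributing fully is weakly dominant for every player.
At the Nash equilibrium everyone contributes 30. Group total payoff = 9 × (30 × 0.49 + 8.8 × 30) = 2508.30.

2508.30 billion dollars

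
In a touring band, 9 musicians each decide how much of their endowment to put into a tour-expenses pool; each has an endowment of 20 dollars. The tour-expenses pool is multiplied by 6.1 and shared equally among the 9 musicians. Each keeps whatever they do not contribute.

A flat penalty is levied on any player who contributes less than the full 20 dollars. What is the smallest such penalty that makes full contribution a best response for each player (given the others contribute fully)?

Given the others contribute fully, the best deviation is to contribute 0 (any partial contribution still incurs the fine and gives up units whose private return 0.6778 is below 1).
Deviating from 20 to 0 saves 20 dollars but forfeits the deviator's share of the drop in the tour-expenses pool: 6.1/9 × 20 = 13.56.
So the deviation gain is 20 − 13.56 = 6.44, and the fine must be at least 6.44 dollars to wipe it out.

6.44 dollars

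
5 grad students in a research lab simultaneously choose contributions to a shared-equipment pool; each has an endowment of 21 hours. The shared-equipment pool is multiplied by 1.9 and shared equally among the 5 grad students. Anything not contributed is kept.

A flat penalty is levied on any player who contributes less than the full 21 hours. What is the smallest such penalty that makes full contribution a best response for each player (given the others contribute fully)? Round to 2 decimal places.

Given the others contribute fully, the best deviation is to contribute 0 (any partial contribution still incurs the fine and gives up units whose private return 0.3800 is below 1).
Deviating from 21 to 0 saves 21 hours but forfeits the deviator's share of the drop in the shared-equipment pool: 1.9/5 × 21 = 7.98.
So the deviation gain is 21 − 7.98 = 13.02, and the fine must be at least 13.02 hours to wipe it out.

13.02 hours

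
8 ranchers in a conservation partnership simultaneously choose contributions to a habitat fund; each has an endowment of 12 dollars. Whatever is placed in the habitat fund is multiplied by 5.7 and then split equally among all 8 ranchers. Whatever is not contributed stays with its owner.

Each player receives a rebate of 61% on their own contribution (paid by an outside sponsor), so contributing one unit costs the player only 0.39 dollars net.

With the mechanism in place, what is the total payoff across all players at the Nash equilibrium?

Under the mechanism each unit contributed yields (5.7/8) / 0.39 = 1.8269 back to its contributor per unit of net cost, which exceeds 1, making full contribution the dominant choice for everyone.
At the Nash equilibrium everyone contributes 12. Group total payoff = 8 × (12 × 0.61 + 5.7 × 12) = 605.76.

605.76 dollars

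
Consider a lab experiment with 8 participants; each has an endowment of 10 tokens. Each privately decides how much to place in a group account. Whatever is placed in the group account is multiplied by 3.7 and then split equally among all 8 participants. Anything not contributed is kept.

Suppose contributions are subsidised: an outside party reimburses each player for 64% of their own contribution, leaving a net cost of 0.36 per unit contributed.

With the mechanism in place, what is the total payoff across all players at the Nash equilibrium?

347.20 tokens

With the mechanism, a contributed unit returns (3.7/8) / 0.36 = 1.2847 per unit of net cost to the contributor — now above 1 — so contributing fully is weakly dominant for every player.
At the Nash equilibrium everyone contributes 10. Group total payoff = 8 × (10 × 0.64 + 3.7 × 10) = 347.20.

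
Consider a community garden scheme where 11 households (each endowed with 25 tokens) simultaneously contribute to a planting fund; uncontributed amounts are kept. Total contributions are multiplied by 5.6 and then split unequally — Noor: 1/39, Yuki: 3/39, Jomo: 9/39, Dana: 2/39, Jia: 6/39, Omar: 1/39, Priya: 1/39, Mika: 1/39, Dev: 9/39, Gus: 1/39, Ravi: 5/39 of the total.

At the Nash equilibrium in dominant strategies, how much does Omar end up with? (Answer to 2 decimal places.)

32.18 tokens

Player j's private return per contributed unit is 5.6 × (j's share). Contributing is weakly dominant for j when that share is at least 1/5.6 = 0.1786, and contributing 0 is dominant otherwise.
Jomo and Dev clear that bar, contributing 25 each; the remaining 9 contribute 0. Total contributed: 50.
Omar keeps 25 and receives 5.6 × 50 × 1/39 = 7.18 from the planting fund, for a payoff of 32.18.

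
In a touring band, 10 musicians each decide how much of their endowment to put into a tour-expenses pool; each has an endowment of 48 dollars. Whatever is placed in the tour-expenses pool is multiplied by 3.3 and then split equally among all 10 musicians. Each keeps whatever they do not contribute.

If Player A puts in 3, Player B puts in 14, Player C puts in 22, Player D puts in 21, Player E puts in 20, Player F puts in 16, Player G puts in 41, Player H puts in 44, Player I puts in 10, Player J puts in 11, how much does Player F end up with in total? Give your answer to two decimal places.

98.66 dollars

Total contributed: 3 + 14 + 22 + 21 + 20 + 16 + 41 + 44 + 10 + 11 = 202.
Each receives 3.3 × 202 / 10 = 66.66 from the tour-expenses pool.
Player F keeps 48 − 16 = 32, so Player F's payoff is 32 + 66.66 = 98.66.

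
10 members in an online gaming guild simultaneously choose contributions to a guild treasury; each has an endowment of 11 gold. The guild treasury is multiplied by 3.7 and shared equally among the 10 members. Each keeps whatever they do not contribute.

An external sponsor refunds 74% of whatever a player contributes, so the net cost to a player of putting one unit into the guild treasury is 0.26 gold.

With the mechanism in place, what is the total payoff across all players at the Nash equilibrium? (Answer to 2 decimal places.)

488.40 gold

Under the mechanism each unit contributed yields (3.7/10) / 0.26 = 1.4231 back to its contributor per unit of net cost, which exceeds 1, making full contribution the dominant choice for everyone.
At the Nash equilibrium everyone contributes 11. Group total payoff = 10 × (11 × 0.74 + 3.7 × 11) = 488.40.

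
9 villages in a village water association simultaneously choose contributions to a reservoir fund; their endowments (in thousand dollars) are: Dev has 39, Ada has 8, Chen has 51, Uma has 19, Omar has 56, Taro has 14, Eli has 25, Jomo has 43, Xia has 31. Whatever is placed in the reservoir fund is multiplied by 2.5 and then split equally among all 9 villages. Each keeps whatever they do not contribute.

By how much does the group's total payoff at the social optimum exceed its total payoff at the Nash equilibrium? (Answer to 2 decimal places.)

429.00 thousand dollars

The private return per contributed unit is 2.5/9 = 0.2778 < 1 for every player regardless of endowment, so the Nash equilibrium is zero contribution and the group total is Σ E_j = 39 + 8 + 51 + 19 + 56 + 14 + 25 + 43 + 31 = 286.
Each contributed unit returns 2.500 to the group, so the social optimum is full contribution by everyone: group total = 2.500 × 286 = 715.00.
Efficiency loss = (2.500 − 1) × 286 = 429.00.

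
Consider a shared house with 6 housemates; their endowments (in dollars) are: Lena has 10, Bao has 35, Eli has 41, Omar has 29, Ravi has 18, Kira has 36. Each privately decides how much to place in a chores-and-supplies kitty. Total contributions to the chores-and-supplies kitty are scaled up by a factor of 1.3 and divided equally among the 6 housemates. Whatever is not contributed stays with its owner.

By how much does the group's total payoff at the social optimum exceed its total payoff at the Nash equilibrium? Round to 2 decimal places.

The private return per contributed unit is 1.3/6 = 0.2167 < 1 for every player regardless of endowment, so the Nash equilibrium is zero contribution and the group total is Σ E_j = 10 + 35 + 41 + 29 + 18 + 36 = 169.
Each contributed unit returns 1.300 to the group, so the social optimum is full contribution by everyone: group total = 1.300 × 169 = 219.70.
Efficiency loss = (1.300 − 1) × 169 = 50.70.

50.70 dollars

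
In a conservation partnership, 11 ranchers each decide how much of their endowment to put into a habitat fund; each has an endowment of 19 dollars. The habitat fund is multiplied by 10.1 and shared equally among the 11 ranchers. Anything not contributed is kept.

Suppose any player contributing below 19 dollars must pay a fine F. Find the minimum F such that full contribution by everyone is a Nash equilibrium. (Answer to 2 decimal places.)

1.55 dollars

Given the others contribute fully, the best deviation is to contribute 0 (any partial contribution still incurs the fine and gives up units whose private return 0.9182 is below 1).
Deviating from 19 to 0 saves 19 dollars but forfeits the deviator's share of the drop in the habitat fund: 10.1/11 × 19 = 17.45.
So the deviation gain is 19 − 17.45 = 1.55, and the fine must be at least 1.55 dollars to wipe it out.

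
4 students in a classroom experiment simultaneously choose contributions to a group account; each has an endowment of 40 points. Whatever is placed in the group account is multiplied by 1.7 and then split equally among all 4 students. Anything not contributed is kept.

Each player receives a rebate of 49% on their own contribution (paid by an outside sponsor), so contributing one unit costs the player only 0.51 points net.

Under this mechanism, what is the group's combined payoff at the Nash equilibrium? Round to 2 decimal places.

160.00 points

The effective private return is (1.7/4) / 0.51 = 0.8333, which is still under 1, so the mechanism doesn't change anyone's dominant strategy: zero contribution.
Everyone keeps their endowment and the group total is 4 × 40 = 160.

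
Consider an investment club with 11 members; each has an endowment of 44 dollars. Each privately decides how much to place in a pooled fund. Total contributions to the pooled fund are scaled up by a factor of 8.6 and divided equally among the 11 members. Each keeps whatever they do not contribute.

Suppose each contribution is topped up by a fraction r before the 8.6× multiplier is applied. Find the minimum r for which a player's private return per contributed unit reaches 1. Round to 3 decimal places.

0.279

With matching at rate r, one contributed unit becomes (1 + r) in the pooled fund and returns 8.6 × (1 + r) / 11 to the contributor.
Setting this equal to 1: 1 + r = 11/8.6 = 1.2791.
So the minimum matching rate is r = 1.2791 − 1 = 0.279.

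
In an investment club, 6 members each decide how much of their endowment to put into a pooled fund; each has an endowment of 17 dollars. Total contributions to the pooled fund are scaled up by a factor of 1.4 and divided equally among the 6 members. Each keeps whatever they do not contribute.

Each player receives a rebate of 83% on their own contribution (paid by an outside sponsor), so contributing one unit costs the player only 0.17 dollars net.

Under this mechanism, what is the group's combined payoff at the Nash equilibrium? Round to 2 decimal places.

The effective private return per unit is now (1.4/6) / 0.17 = 1.3725 > 1, so every player's dominant strategy flips to full contribution.
At the Nash equilibrium everyone contributes 17. Group total payoff = 6 × (17 × 0.83 + 1.4 × 17) = 227.46.

227.46 dollars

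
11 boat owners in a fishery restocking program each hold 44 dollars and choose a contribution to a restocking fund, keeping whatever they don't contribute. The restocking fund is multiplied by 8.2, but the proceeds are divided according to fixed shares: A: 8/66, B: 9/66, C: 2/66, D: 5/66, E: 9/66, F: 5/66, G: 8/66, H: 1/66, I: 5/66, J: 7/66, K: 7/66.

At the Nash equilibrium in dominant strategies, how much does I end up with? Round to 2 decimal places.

Player j's private return per contributed unit is 8.2 × (j's share). Contributing is weakly dominant for j when that share is at least 1/8.2 = 0.1220, and contributing 0 is dominant otherwise.
B and E are above the threshold, contributing 44 each; the remaining 9 contribute 0. Total contributed: 88.
I keeps 44 and receives 8.2 × 88 × 5/66 = 54.67 from the restocking fund, for a payoff of 98.67.

98.67 dollars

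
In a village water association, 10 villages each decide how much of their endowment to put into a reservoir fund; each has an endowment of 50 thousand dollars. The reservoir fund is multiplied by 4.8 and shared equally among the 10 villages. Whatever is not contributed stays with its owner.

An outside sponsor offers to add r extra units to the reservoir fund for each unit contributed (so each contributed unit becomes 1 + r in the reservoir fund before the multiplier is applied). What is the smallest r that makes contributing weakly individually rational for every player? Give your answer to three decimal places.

1.083

With matching at rate r, one contributed unit becomes (1 + r) in the reservoir fund and returns 4.8 × (1 + r) / 10 to the contributor.
Setting this equal to 1: 1 + r = 10/4.8 = 2.0833.
So the minimum matching rate is r = 2.0833 − 1 = 1.083.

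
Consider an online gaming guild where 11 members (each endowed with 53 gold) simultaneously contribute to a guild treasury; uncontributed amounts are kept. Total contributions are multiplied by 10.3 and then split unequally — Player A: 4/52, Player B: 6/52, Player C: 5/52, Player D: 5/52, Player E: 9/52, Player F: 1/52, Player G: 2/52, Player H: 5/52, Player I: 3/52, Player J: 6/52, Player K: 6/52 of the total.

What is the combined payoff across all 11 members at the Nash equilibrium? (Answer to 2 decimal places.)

Player j's private return per contributed unit is 10.3 × (j's share). Contributing is weakly dominant for j when that share is at least 1/10.3 = 0.0971, and contributing 0 is dominant otherwise.
Player B, Player E, Player J and Player K are above the threshold, contributing 53 each; the remaining 7 contribute 0. Total contributed: 212.
The guild treasury pays out 10.3 × 212 = 2183.60 in total (split across the unequal shares, but the aggregate is all that matters for the group sum).
The 7 free-riders keep 53 each, adding 371. Group total = 371 + 2183.60 = 2554.60.

2554.60 gold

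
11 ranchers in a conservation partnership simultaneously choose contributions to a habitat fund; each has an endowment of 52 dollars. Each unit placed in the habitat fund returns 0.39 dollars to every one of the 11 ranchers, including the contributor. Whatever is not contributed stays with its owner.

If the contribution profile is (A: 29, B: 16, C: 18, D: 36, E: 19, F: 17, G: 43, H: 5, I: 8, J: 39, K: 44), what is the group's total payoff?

Total contributed: 29 + 16 + 18 + 36 + 19 + 17 + 43 + 5 + 8 + 39 + 44 = 274; total kept: 11 × 52 − 274 = 298.
The habitat fund pays out 0.39 × 11 × 274 = 1175.46 in aggregate.
Group total = 298 + 1175.46 = 1473.46.

1473.46 dollars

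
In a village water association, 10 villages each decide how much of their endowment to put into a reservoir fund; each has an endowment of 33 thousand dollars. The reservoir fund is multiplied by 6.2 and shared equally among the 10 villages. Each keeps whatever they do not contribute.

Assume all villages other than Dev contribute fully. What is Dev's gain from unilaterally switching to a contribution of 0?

Switching from a contribution of 33 to 0 lets Dev keep an extra 33 thousand dollars, but lowers the reservoir fund by 33, which costs Dev their own share of that drop: 6.2/10 × 33 = 20.46.
Net gain = 33 − 20.46 = 12.54. The private return per contributed unit (0.6200) is below 1, so free-riding is indeed the best response regardless of what the others do.

12.54 thousand dollars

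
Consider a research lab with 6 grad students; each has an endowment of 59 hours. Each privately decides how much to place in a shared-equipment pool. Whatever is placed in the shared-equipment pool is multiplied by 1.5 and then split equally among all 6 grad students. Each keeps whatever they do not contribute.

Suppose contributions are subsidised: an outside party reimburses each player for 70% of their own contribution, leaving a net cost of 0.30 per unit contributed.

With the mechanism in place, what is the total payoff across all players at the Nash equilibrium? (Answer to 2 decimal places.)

354.00 hours

Even with the mechanism, each unit contributed returns only (1.5/6) / 0.30 = 0.8333 per unit of net cost, so contributing nothing is still dominant.
At the Nash equilibrium no one contributes; group total payoff = 6 × 59 = 354.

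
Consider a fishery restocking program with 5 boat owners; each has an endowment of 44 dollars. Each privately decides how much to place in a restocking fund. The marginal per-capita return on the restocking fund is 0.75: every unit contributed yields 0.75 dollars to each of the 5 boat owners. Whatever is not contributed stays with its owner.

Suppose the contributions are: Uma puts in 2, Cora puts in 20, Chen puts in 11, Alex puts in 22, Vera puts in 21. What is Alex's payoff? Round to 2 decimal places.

79.00 dollars

Total contributed: 2 + 20 + 11 + 22 + 21 = 76.
Each receives 0.75 × 76 = 57.00 from the restocking fund.
Alex keeps 44 − 22 = 22, so Alex's payoff is 22 + 57.00 = 79.00.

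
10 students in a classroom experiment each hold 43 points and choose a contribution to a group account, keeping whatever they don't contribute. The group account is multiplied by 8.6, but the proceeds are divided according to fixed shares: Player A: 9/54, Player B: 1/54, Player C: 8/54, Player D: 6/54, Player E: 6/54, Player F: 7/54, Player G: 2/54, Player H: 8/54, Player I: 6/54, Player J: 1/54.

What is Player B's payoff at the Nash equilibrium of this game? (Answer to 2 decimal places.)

A player with share s gets back 8.6·s per unit contributed, so full contribution is dominant for anyone with s > 1/8.6 = 0.1163 and zero contribution is dominant for anyone below.
Player A, Player C, Player F and Player H are above the threshold, contributing 43 each; the remaining 6 contribute 0. Total contributed: 172.
Player B keeps 43 and receives 8.6 × 172 × 1/54 = 27.39 from the group account, for a payoff of 70.39.

70.39 points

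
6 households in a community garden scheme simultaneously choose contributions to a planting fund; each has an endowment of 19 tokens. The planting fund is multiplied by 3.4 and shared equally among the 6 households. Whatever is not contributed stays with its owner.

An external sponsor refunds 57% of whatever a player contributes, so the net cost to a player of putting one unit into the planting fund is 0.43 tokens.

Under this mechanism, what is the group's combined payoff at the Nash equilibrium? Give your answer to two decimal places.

452.58 tokens

With the mechanism, a contributed unit returns (3.4/6) / 0.43 = 1.3178 per unit of net cost to the contributor — now above 1 — so contributing fully is weakly dominant for every player.
So the Nash equilibrium is full contribution by all 6; the group earns 6 × (19 × 0.57 + 3.4 × 19) = 452.58.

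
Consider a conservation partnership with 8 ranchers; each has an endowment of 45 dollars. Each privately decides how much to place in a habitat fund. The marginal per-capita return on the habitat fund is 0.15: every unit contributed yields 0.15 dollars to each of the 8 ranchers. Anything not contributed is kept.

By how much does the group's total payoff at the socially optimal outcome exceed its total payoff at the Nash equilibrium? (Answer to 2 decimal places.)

The private return per contributed unit is 0.15 < 1, so contributing 0 is dominant for every player. At the Nash equilibrium everyone keeps their 45, and the group total is 8 × 45 = 360.
Each contributed unit returns 1.200 to the group as a whole (0.15 to each of 8 players), which exceeds 1, so the social optimum is full contribution: group total = 1.200 × 360 = 432.00.
Efficiency loss = 432.00 − 360 = 72.00.

72.00 dollars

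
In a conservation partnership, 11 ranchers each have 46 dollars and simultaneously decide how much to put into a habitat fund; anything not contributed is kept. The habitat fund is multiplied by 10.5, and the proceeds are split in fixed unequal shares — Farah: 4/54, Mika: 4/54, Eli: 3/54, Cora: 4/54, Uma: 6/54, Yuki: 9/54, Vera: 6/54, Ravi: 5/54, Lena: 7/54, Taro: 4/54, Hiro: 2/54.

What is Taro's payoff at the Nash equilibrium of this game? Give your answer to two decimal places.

Player j's private return per contributed unit is 10.5 × (j's share). Contributing is weakly dominant for j when that share is at least 1/10.5 = 0.0952, and contributing 0 is dominant otherwise.
Uma, Yuki, Vera and Lena clear that bar, contributing 46 each; the remaining 7 contribute 0. Total contributed: 184.
Taro keeps 46 and receives 10.5 × 184 × 4/54 = 143.11 from the habitat fund, for a payoff of 189.11.

189.11 dollars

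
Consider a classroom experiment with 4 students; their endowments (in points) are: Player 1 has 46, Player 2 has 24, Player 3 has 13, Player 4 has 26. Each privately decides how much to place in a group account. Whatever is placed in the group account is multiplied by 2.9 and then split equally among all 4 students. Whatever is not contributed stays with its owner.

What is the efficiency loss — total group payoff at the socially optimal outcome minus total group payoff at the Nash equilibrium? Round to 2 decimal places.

207.10 points

The private return per contributed unit is 2.9/4 = 0.7250 < 1 for every player regardless of endowment, so the Nash equilibrium is zero contribution and the group total is Σ E_j = 46 + 24 + 13 + 26 = 109.
Each contributed unit returns 2.900 to the group, so the social optimum is full contribution by everyone: group total = 2.900 × 109 = 316.10.
Efficiency loss = (2.900 − 1) × 109 = 207.10.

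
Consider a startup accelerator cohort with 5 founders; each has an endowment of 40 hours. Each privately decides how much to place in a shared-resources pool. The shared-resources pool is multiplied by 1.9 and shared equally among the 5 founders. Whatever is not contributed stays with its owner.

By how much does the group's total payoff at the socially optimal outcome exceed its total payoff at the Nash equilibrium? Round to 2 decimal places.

Each contributed unit returns 1.9/5 = 0.3800 to its contributor — below 1 — so contributing 0 is dominant for every player. At the Nash equilibrium everyone keeps their 40, and the group total is 5 × 40 = 200.
Each contributed unit returns 1.900 to the group as a whole (0.3800 to each of 5 players), which exceeds 1, so the social optimum is full contribution: group total = 1.900 × 200 = 380.00.
Efficiency loss = 380.00 − 200 = 180.00.

180.00 hours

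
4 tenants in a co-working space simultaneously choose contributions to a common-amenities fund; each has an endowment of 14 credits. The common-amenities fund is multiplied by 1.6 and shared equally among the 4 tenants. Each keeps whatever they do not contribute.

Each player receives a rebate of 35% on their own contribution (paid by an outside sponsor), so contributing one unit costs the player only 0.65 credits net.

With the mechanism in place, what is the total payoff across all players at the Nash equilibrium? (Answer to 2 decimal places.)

Even with the mechanism, each unit contributed returns only (1.6/4) / 0.65 = 0.6154 per unit of net cost, so contributing nothing is still dominant.
At the Nash equilibrium no one contributes; group total payoff = 4 × 14 = 56.

56.00 credits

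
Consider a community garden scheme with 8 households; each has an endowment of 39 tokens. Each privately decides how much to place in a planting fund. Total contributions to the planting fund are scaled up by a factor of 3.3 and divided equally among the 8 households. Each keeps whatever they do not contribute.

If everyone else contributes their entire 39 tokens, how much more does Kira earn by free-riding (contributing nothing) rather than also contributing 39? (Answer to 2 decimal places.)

22.91 tokens

Switching from a contribution of 39 to 0 lets Kira keep an extra 39 tokens, but lowers the planting fund by 39, which costs Kira their own share of that drop: 3.3/8 × 39 = 16.09.
Net gain = 39 − 16.09 = 22.91. The private return per contributed unit (0.4125) is below 1, so free-riding is indeed the best response regardless of what the others do.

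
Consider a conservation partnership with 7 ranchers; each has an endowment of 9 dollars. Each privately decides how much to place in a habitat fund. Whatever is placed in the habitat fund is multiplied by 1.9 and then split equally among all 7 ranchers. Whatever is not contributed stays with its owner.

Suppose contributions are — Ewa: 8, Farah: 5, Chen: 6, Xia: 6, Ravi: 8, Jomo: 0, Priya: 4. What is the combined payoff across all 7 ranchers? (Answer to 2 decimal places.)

96.30 dollars

Total contributed: 8 + 5 + 6 + 6 + 8 + 0 + 4 = 37; total kept: 7 × 9 − 37 = 26.
The habitat fund pays out 1.9 × 37 = 70.30 in aggregate.
Group total = 26 + 70.30 = 96.30.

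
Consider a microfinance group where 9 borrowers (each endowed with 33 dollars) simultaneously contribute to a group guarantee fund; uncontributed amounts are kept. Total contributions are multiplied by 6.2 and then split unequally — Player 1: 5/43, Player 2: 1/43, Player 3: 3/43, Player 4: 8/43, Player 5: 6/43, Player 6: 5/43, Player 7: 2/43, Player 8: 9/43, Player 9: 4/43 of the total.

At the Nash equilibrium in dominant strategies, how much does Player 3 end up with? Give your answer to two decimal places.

Each unit j contributes comes back to j as 6.2 × (j's share), so j prefers to contribute only if that share exceeds 1/6.2 = 0.1613; otherwise keeping the unit dominates.
Player 4 and Player 8 are above the threshold, contributing 33 each; the remaining 7 contribute 0. Total contributed: 66.
Player 3 keeps 33 and receives 6.2 × 66 × 3/43 = 28.55 from the group guarantee fund, for a payoff of 61.55.

61.55 dollars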